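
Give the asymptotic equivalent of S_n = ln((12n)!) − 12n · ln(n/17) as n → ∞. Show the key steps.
S_n ~ 12n · (ln 204 − 1) + O(ln n)

Stirling: ln((12n)!) = 12n ln(12n) − 12n + O(ln n).
  S_n = 12n ln(12n) − 12n − 12n ln(n/17) + O(ln n)
      = 12n ln(12n) − 12n ln n + 12n ln 17 − 12n + O(ln n)
      = 12n ln 12 + 12n ln 17 − 12n + O(ln n)
      = 12n (ln 204 − 1) + O(ln n).
Numerically ln(204) − 1 ≈ 4.3181.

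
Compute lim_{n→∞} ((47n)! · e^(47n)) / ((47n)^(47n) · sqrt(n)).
lim = sqrt(2π·47)

Stirling: (47n)! ~ sqrt(2π·47n) · (47n/e)^(47n). Hence
  (47n)! · e^(47n) / (47n)^(47n) ~ sqrt(2π·47n).
Dividing by sqrt(n): sqrt(2π·47n) / sqrt(n) = sqrt(2π·47) · n^((1−1)/2), so the limit is sqrt(2π·47).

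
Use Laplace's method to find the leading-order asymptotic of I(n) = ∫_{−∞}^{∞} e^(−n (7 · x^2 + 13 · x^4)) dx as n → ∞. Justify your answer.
I(n) ~ sqrt(π/(7n))

φ(x) = 7 · x^2 + 13 · x^4 has its unique global minimum at x* = 0 (since φ'(x) = 14x + 52x^3 = 0 only at x = 0 for real x with both coefficients positive, and φ → ∞ as |x| → ∞). At x* = 0, φ(0) = 0 and φ''(0) = 14. Laplace's method then gives
  I(n) ~ sqrt(2π / (n · φ''(0))) · e^(−n φ(0)) = sqrt(2π / (14n)) = sqrt(π/(7n)).
The 13 · x^4 term contributes only at subleading order (an O(1/n) relative correction).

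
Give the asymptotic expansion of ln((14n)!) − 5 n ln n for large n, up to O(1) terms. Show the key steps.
ln((14n)!) − 5 n ln n = 9 n ln n + 14(ln 14 − 1) n + (1/2) ln(2π·14n) + O(1/n)

Stirling: ln((14n)!) = 14n ln(14n) − 14n + (1/2) ln(2π·14n) + O(1/n).
Expand 14n ln(14n) = 14n (ln n + ln 14) = 14n ln n + 14n ln 14.
Subtract 5n ln n: leading term is (14 − 5) n ln n = 9 n ln n. The next term is 14n ln 14 − 14n = 14(ln 14 − 1) n. Then the (1/2) ln(2π·14n) correction.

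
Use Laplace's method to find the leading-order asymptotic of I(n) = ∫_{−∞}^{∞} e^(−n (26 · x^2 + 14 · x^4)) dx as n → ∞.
I(n) ~ sqrt(π/(26n))

φ(x) = 26 · x^2 + 14 · x^4 has its unique global minimum at x* = 0 (since φ'(x) = 52x + 56x^3 = 0 only at x = 0 for real x with both coefficients positive, and φ → ∞ as |x| → ∞). At x* = 0, φ(0) = 0 and φ''(0) = 52. Laplace's method then gives
  I(n) ~ sqrt(2π / (n · φ''(0))) · e^(−n φ(0)) = sqrt(2π / (52n)) = sqrt(π/(26n)).
The 14 · x^4 term contributes only at subleading order (an O(1/n) relative correction).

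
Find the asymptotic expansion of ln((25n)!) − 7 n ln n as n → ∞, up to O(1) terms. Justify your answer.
ln((25n)!) − 7 n ln n = 18 n ln n + 25(ln 25 − 1) n + (1/2) ln(2π·25n) + O(1/n)

Stirling: ln((25n)!) = 25n ln(25n) − 25n + (1/2) ln(2π·25n) + O(1/n).
Expand 25n ln(25n) = 25n (ln n + ln 25) = 25n ln n + 25n ln 25.
Subtract 7n ln n: leading term is (25 − 7) n ln n = 18 n ln n. The next term is 25n ln 25 − 25n = 25(ln 25 − 1) n. Then the (1/2) ln(2π·25n) correction.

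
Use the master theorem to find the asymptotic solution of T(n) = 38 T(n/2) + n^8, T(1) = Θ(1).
T(n) = Θ(n^8)

log_2 38 ≈ 5.248. f(n) = n^8 dominates n^(log_2 38) since 8 > 5.248, and the regularity condition a·f(n/b) = 38·(n/2)^8 = (38/256)·n^8 ≤ c·f(n) holds with c = 38/256 ≈ 0.148 < 1. So this is Case 3: T(n) = Θ(f(n)) = Θ(n^8).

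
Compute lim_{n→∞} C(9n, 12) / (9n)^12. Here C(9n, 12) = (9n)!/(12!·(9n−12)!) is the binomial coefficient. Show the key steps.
lim = 1/12! = 1/479001600

With N = 9n → ∞: C(N, 12) / N^12 = [N(N−1)…(N−11)] / (12! · N^12) = (1/12!) · 1 · (1 − 1/(9n)) · … · (1 − 11/(9n)). Each factor → 1 as N → ∞, so the limit is 1/12! = 1/479001600.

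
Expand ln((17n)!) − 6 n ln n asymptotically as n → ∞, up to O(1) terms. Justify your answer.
ln((17n)!) − 6 n ln n = 11 n ln n + 17(ln 17 − 1) n + (1/2) ln(2π·17n) + O(1/n)

Stirling: ln((17n)!) = 17n ln(17n) − 17n + (1/2) ln(2π·17n) + O(1/n).
Expand 17n ln(17n) = 17n (ln n + ln 17) = 17n ln n + 17n ln 17.
Subtract 6n ln n: leading term is (17 − 6) n ln n = 11 n ln n. The next term is 17n ln 17 − 17n = 17(ln 17 − 1) n. Then the (1/2) ln(2π·17n) correction.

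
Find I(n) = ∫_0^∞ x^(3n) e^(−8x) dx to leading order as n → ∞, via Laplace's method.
I(n) ~ (sqrt(2π·3n) / 8) · (3n/(8e))^(3n)

Write the integrand as exp(3n ln x − 8x) and set f(x) = 3n ln x − 8x. Then f'(x) = 3n/x − 8 = 0 at x* = 3n/8, and f''(x*) = −3n/x*^2 = −8^2/(3n). Laplace's method (interior maximum) gives
  I(n) ~ e^(f(x*)) · sqrt(2π / |f''(x*)|)
        = exp(3n ln(3n/8) − 3n) · sqrt(2π · 3n / 8^2)
        = (3n/8)^(3n) e^(−3n) · sqrt(2π·3n) / 8
        = (sqrt(2π·3n) / 8) · (3n/(8e))^(3n).
This matches Γ(3n+1)/8^(3n+1) with Stirling applied to Γ.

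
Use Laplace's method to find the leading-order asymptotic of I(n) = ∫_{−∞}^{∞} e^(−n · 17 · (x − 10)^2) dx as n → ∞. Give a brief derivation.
I(n) = sqrt(π/(17n))

Here φ(x) = 17 · (x − 10)^2 has its unique minimum at x* = 10 with φ(x*) = 0 and φ''(x*) = 34. Laplace's method gives
  I(n) ~ e^(−n φ(x*)) · sqrt(2π / (n · φ''(x*))) = sqrt(2π / (34n)) = sqrt(π/(17n)).
This is exact: substituting u = (x − 10)·sqrt(17n) gives I(n) = (1/sqrt(17n)) ∫_{−∞}^{∞} e^(−u^2) du = sqrt(π/(17n)).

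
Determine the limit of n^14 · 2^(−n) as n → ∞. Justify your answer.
lim = 0

Exponentials with base > 1 dominate every fixed polynomial: for any fixed c, n^c / 2^n → 0 as n → ∞ (e.g. by the ratio test, or by writing 2^n = e^(n ln 2) and noting e^(n ln 2) / n^c → ∞). Hence n^14 · 2^(−n) = n^14 / 2^n → 0.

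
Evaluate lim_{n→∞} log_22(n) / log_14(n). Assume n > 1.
lim = ln(14) / ln(22) = log_22(14)

Change of base: log_22(n) = ln n / ln 22 and log_14(n) = ln n / ln 14. The ratio is (ln n / ln 22) · (ln 14 / ln n) = ln 14 / ln 22, a constant independent of n. So the limit is ln 14 / ln 22 = log_22(14).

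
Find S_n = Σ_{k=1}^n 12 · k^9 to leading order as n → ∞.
S_n ~ 6 · n^10 / 5

By integral comparison (Euler-Maclaurin), Σ_{k=1}^n 12 · k^9 = 12 · ∫_0^n x^9 dx + O(n^9) = 12 · n^10/10 = 6 · n^10 / 5 + O(n^9). (Equivalently, Faulhaber's formula gives the same leading term.)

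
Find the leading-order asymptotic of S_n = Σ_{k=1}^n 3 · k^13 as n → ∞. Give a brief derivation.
S_n ~ 3 · n^14 / 14

By integral comparison (Euler-Maclaurin), Σ_{k=1}^n 3 · k^13 = 3 · ∫_0^n x^13 dx + O(n^13) = 3 · n^14/14 + O(n^13). (Equivalently, Faulhaber's formula gives the same leading term.)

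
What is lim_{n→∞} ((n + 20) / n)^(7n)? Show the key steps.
lim = e^140

Rewrite as (1 + 20/n)^(7n). By the standard limit (1 + x/n)^n → e^x, we have (1 + 20/n)^n → e^20, and raising to the 7th power gives e^140.
More precisely, ln[(1 + 20/n)^(7n)] = 7n · ln(1 + 20/n) = 7n · (20/n + O(1/n^2)) = 140 + O(1/n) → 140.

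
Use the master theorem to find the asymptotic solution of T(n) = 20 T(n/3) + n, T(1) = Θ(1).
T(n) = Θ(n^(log_3 20))

Master theorem: compare f(n) = n to n^(log_3 20) where log_3 20 ≈ 2.727. Since 1 < log_3 20, we have f(n) = O(n^(log_3 20 − ε)) for some ε > 0 — Case 1. Hence T(n) = Θ(n^(log_3 20)).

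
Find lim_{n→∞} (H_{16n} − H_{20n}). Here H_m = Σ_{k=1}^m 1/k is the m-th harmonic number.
lim = ln(16/20) = ln(4/5)

Euler-Maclaurin gives H_m = ln m + γ + 1/(2m) + O(1/m^2). The γ and O(1/m) terms cancel in the difference:
  H_{16n} − H_{20n} = ln(16n) − ln(20n) + O(1/n) = ln(16/20) + O(1/n).
Hence the limit is ln(16/20) = ln(4/5).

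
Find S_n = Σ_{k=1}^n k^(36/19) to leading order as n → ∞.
S_n ~ (19/55) · n^(55/19)

Integral comparison: Σ_{k=1}^n k^(36/19) = ∫_0^n x^(36/19) dx + O(n^(36/19)). The integral is n^(1 + 36/19) / (1 + 36/19) = n^((36+19)/19) / ((36+19)/19) = (19/55) · n^(55/19).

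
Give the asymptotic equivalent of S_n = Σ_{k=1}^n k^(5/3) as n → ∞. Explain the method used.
S_n ~ (3/8) · n^(8/3)

Integral comparison: Σ_{k=1}^n k^(5/3) = ∫_0^n x^(5/3) dx + O(n^(5/3)). The integral is n^(1 + 5/3) / (1 + 5/3) = n^((5+3)/3) / ((5+3)/3) = (3/8) · n^(8/3).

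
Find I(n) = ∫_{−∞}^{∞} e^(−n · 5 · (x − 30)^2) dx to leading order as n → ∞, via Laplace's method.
I(n) = sqrt(π/(5n))

Here φ(x) = 5 · (x − 30)^2 has its unique minimum at x* = 30 with φ(x*) = 0 and φ''(x*) = 10. Laplace's method gives
  I(n) ~ e^(−n φ(x*)) · sqrt(2π / (n · φ''(x*))) = sqrt(2π / (10n)) = sqrt(π/(5n)).
This is exact: substituting u = (x − 30)·sqrt(5n) gives I(n) = (1/sqrt(5n)) ∫_{−∞}^{∞} e^(−u^2) du = sqrt(π/(5n)).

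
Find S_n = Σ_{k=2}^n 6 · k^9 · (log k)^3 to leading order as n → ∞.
S_n ~ 3 · n^10 · (log n)^3 / 5

By integral comparison, S_n = ∫_1^n 6 · x^9 · (log x)^3 dx + O(n^9 · (log n)^3). For the integral, the leading term of ∫_1^n x^9 (log x)^3 dx is n^10/10 · (log n)^3 (by repeated integration by parts; each step lowers the log-exponent and produces a relatively O(1/log n) correction). Hence S_n ~ 3 · n^10 · (log n)^3 / 5.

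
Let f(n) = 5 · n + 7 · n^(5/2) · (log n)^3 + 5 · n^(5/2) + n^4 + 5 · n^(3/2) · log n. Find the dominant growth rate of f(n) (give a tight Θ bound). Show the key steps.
f(n) ∈ Θ(n^4)

Compare the terms by growth order. For large n, n^a · (log n)^b dominates n^a' · (log n)^b' iff a > a', or (a = a' and b > b'). Ranking the 5 terms shows the dominant one is n^4. Hence f(n) ∈ Θ(n^4).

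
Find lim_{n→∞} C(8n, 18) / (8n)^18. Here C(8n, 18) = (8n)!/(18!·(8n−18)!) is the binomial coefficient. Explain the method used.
lim = 1/18! = 1/6402373705728000

With N = 8n → ∞: C(N, 18) / N^18 = [N(N−1)…(N−17)] / (18! · N^18) = (1/18!) · 1 · (1 − 1/(8n)) · … · (1 − 17/(8n)). Each factor → 1 as N → ∞, so the limit is 1/18! = 1/6402373705728000.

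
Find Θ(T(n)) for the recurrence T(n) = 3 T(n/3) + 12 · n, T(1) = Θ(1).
T(n) = Θ(n log n)

log_3 3 = 1, and f(n) = 12 · n = Θ(n^(log_3 3)). This is Case 2 of the master theorem: T(n) = Θ(f(n) · log n) = Θ(n log n).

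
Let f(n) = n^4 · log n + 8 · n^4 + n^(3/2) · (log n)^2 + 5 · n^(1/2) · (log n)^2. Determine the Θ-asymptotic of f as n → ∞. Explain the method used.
f(n) ∈ Θ(n^4 · log n)

Compare the terms by growth order. For large n, n^a · (log n)^b dominates n^a' · (log n)^b' iff a > a', or (a = a' and b > b'). Ranking the 4 terms shows the dominant one is n^4 · log n. Hence f(n) ∈ Θ(n^4 · log n).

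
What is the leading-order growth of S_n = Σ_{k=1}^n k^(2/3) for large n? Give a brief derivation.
S_n ~ (3/5) · n^(5/3)

Integral comparison: Σ_{k=1}^n k^(2/3) = ∫_0^n x^(2/3) dx + O(n^(2/3)). The integral is n^(1 + 2/3) / (1 + 2/3) = n^((2+3)/3) / ((2+3)/3) = (3/5) · n^(5/3).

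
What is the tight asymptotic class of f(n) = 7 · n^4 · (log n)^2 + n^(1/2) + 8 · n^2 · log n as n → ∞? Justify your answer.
f(n) ∈ Θ(n^4 · (log n)^2)

Compare the terms by growth order. For large n, n^a · (log n)^b dominates n^a' · (log n)^b' iff a > a', or (a = a' and b > b'). Ranking the 3 terms shows the dominant one is 7 · n^4 · (log n)^2. Hence f(n) ∈ Θ(n^4 · (log n)^2).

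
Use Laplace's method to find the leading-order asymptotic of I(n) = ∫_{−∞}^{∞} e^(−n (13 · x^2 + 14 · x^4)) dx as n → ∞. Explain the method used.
I(n) ~ sqrt(π/(13n))

φ(x) = 13 · x^2 + 14 · x^4 has its unique global minimum at x* = 0 (since φ'(x) = 26x + 56x^3 = 0 only at x = 0 for real x with both coefficients positive, and φ → ∞ as |x| → ∞). At x* = 0, φ(0) = 0 and φ''(0) = 26. Laplace's method then gives
  I(n) ~ sqrt(2π / (n · φ''(0))) · e^(−n φ(0)) = sqrt(2π / (26n)) = sqrt(π/(13n)).
The 14 · x^4 term contributes only at subleading order (an O(1/n) relative correction).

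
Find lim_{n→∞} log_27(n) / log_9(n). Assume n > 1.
lim = ln(9) / ln(27) = log_27(9)

Change of base: log_27(n) = ln n / ln 27 and log_9(n) = ln n / ln 9. The ratio is (ln n / ln 27) · (ln 9 / ln n) = ln 9 / ln 27, a constant independent of n. So the limit is ln 9 / ln 27 = log_27(9).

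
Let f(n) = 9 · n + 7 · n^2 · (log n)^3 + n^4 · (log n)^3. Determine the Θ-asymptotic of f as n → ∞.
f(n) ∈ Θ(n^4 · (log n)^3)

Compare the terms by growth order. For large n, n^a · (log n)^b dominates n^a' · (log n)^b' iff a > a', or (a = a' and b > b'). Ranking the 3 terms shows the dominant one is n^4 · (log n)^3. Hence f(n) ∈ Θ(n^4 · (log n)^3).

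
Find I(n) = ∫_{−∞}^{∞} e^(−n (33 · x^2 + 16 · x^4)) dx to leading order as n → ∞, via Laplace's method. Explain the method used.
I(n) ~ sqrt(π/(33n))

φ(x) = 33 · x^2 + 16 · x^4 has its unique global minimum at x* = 0 (since φ'(x) = 66x + 64x^3 = 0 only at x = 0 for real x with both coefficients positive, and φ → ∞ as |x| → ∞). At x* = 0, φ(0) = 0 and φ''(0) = 66. Laplace's method then gives
  I(n) ~ sqrt(2π / (n · φ''(0))) · e^(−n φ(0)) = sqrt(2π / (66n)) = sqrt(π/(33n)).
The 16 · x^4 term contributes only at subleading order (an O(1/n) relative correction).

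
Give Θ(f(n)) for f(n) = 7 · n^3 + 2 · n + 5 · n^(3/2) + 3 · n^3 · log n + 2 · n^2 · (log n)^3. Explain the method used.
f(n) ∈ Θ(n^3 · log n)

Compare the terms by growth order. For large n, n^a · (log n)^b dominates n^a' · (log n)^b' iff a > a', or (a = a' and b > b'). Ranking the 5 terms shows the dominant one is 3 · n^3 · log n. Hence f(n) ∈ Θ(n^3 · log n).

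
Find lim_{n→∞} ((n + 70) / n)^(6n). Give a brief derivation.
lim = e^420

Rewrite as (1 + 70/n)^(6n). By the standard limit (1 + x/n)^n → e^x, we have (1 + 70/n)^n → e^70, and raising to the 6th power gives e^420.
More precisely, ln[(1 + 70/n)^(6n)] = 6n · ln(1 + 70/n) = 6n · (70/n + O(1/n^2)) = 420 + O(1/n) → 420.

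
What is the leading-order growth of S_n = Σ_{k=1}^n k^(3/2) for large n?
S_n ~ (2/5) · n^(5/2)

Integral comparison: Σ_{k=1}^n k^(3/2) = ∫_0^n x^(3/2) dx + O(n^(3/2)). The integral is n^(1 + 3/2) / (1 + 3/2) = n^((3+2)/2) / ((3+2)/2) = (2/5) · n^(5/2).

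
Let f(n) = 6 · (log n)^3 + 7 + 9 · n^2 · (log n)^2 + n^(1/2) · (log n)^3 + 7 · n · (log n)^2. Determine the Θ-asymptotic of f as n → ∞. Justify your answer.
f(n) ∈ Θ(n^2 · (log n)^2)

Compare the terms by growth order. For large n, n^a · (log n)^b dominates n^a' · (log n)^b' iff a > a', or (a = a' and b > b'). Ranking the 5 terms shows the dominant one is 9 · n^2 · (log n)^2. Hence f(n) ∈ Θ(n^2 · (log n)^2).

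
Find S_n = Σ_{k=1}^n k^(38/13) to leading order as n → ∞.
S_n ~ (13/51) · n^(51/13)

Integral comparison: Σ_{k=1}^n k^(38/13) = ∫_0^n x^(38/13) dx + O(n^(38/13)). The integral is n^(1 + 38/13) / (1 + 38/13) = n^((38+13)/13) / ((38+13)/13) = (13/51) · n^(51/13).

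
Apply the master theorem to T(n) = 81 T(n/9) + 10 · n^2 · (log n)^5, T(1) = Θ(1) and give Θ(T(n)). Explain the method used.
T(n) = Θ(n^2 · (log n)^6)

Here log_9 81 = 2 and f(n) = 10 · n^2 · (log n)^5 = Θ(n^(log_9 81) · (log n)^5). This is the extended Case 2 of the master theorem (f matches the critical exponent up to log factors), giving T(n) = Θ(n^(log_9 81) · (log n)^(5+1)) = Θ(n^2 · (log n)^6).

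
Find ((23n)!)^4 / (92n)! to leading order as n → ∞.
((23n)!)^4/(92n)! ~ ((2π·23n)^(3/2) / 2) · 4^(−4·23n)  →  0

Write N = 23n. Stirling: N! ~ sqrt(2π N)(N/e)^N and (4N)! ~ sqrt(2π·4N)·(4N/e)^(4N).
  (N!)^4/(4N)! ~ (2π N)^(4/2) (N/e)^(4N) / [sqrt(2π·4N) (4N/e)^(4N)]
     = (2π N)^(4/2) / sqrt(2π·4N) · (N/(4N))^(4N)
     = (2π N)^((4−1)/2) / 2 · 4^(−4N).
Since 4^4 > 1, the factor 4^(−4N) decays exponentially, so the ratio → 0. Substituting N = 23n gives the stated form.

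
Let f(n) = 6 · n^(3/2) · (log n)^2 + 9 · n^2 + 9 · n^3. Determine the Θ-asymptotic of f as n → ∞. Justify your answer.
f(n) ∈ Θ(n^3)

Compare the terms by growth order. For large n, n^a · (log n)^b dominates n^a' · (log n)^b' iff a > a', or (a = a' and b > b'). Ranking the 3 terms shows the dominant one is 9 · n^3. Hence f(n) ∈ Θ(n^3).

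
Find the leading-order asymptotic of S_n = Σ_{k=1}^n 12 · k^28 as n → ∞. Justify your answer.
S_n ~ 12 · n^29 / 29

By integral comparison (Euler-Maclaurin), Σ_{k=1}^n 12 · k^28 = 12 · ∫_0^n x^28 dx + O(n^28) = 12 · n^29/29 + O(n^28). (Equivalently, Faulhaber's formula gives the same leading term.)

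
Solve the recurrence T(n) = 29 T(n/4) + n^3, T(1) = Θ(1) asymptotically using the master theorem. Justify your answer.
T(n) = Θ(n^3)

log_4 29 ≈ 2.429. f(n) = n^3 dominates n^(log_4 29) since 3 > 2.429, and the regularity condition a·f(n/b) = 29·(n/4)^3 = (29/64)·n^3 ≤ c·f(n) holds with c = 29/64 ≈ 0.453 < 1. So this is Case 3: T(n) = Θ(f(n)) = Θ(n^3).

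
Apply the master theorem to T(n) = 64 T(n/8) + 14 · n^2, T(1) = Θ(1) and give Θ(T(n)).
T(n) = Θ(n^2 log n)

log_8 64 = 2, and f(n) = 14 · n^2 = Θ(n^(log_8 64)). This is Case 2 of the master theorem: T(n) = Θ(f(n) · log n) = Θ(n^2 log n).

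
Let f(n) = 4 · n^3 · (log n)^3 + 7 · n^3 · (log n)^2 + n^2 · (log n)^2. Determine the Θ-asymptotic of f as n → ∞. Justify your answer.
f(n) ∈ Θ(n^3 · (log n)^3)

Compare the terms by growth order. For large n, n^a · (log n)^b dominates n^a' · (log n)^b' iff a > a', or (a = a' and b > b'). Ranking the 3 terms shows the dominant one is 4 · n^3 · (log n)^3. Hence f(n) ∈ Θ(n^3 · (log n)^3).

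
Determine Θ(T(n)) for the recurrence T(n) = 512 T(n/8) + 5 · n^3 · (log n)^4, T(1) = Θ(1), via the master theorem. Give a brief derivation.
T(n) = Θ(n^3 · (log n)^5)

Here log_8 512 = 3 and f(n) = 5 · n^3 · (log n)^4 = Θ(n^(log_8 512) · (log n)^4). This is the extended Case 2 of the master theorem (f matches the critical exponent up to log factors), giving T(n) = Θ(n^(log_8 512) · (log n)^(4+1)) = Θ(n^3 · (log n)^5).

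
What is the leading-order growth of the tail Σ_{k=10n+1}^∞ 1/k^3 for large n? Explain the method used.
Σ_{k>10n} 1/k^3 ~ 1/(2 · (10n)^2)

Compare to the integral: ∫_{10n}^∞ x^(−3) dx = [−x^(−2)/2]_{10n}^∞ = 1/((3−1)·(10n)^2). Euler-Maclaurin then gives
  Σ_{k>10n} 1/k^3 = ∫_{10n}^∞ dx/x^3 − 1/(2·(10n)^3) + O(1/(10n)^4).
(Equivalently this is ζ(3) − Σ_{k≤10n} 1/k^3.)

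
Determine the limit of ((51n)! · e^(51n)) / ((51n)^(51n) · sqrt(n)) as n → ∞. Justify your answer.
lim = sqrt(2π·51)

Stirling: (51n)! ~ sqrt(2π·51n) · (51n/e)^(51n). Hence
  (51n)! · e^(51n) / (51n)^(51n) ~ sqrt(2π·51n).
Dividing by sqrt(n): sqrt(2π·51n) / sqrt(n) = sqrt(2π·51) · n^((1−1)/2), so the limit is sqrt(2π·51).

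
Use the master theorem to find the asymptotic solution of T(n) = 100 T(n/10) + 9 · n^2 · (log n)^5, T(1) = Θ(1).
T(n) = Θ(n^2 · (log n)^6)

Here log_10 100 = 2 and f(n) = 9 · n^2 · (log n)^5 = Θ(n^(log_10 100) · (log n)^5). This is the extended Case 2 of the master theorem (f matches the critical exponent up to log factors), giving T(n) = Θ(n^(log_10 100) · (log n)^(5+1)) = Θ(n^2 · (log n)^6).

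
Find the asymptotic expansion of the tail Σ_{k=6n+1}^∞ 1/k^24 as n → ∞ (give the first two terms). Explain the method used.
Σ_{k>6n} 1/k^24 = 1/(23 · (6n)^23) − 1/(2 · (6n)^24) + O(1/(6n)^25)

Compare to the integral: ∫_{6n}^∞ x^(−24) dx = [−x^(−23)/23]_{6n}^∞ = 1/((24−1)·(6n)^23). The Euler-Maclaurin correction adds −f(6n)/2 = −1/(2·(6n)^24). Euler-Maclaurin then gives
  Σ_{k>6n} 1/k^24 = ∫_{6n}^∞ dx/x^24 − 1/(2·(6n)^24) + O(1/(6n)^25).
(Equivalently this is ζ(24) − Σ_{k≤6n} 1/k^24.)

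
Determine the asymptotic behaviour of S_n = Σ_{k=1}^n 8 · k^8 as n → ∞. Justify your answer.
S_n ~ 8 · n^9 / 9

By integral comparison (Euler-Maclaurin), Σ_{k=1}^n 8 · k^8 = 8 · ∫_0^n x^8 dx + O(n^8) = 8 · n^9/9 + O(n^8). (Equivalently, Faulhaber's formula gives the same leading term.)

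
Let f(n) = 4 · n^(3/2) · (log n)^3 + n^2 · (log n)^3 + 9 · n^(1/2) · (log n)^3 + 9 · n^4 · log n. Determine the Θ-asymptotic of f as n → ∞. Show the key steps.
f(n) ∈ Θ(n^4 · log n)

Compare the terms by growth order. For large n, n^a · (log n)^b dominates n^a' · (log n)^b' iff a > a', or (a = a' and b > b'). Ranking the 4 terms shows the dominant one is 9 · n^4 · log n. Hence f(n) ∈ Θ(n^4 · log n).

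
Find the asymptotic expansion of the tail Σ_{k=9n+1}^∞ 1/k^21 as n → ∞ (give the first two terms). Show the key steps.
Σ_{k>9n} 1/k^21 = 1/(20 · (9n)^20) − 1/(2 · (9n)^21) + O(1/(9n)^22)

Compare to the integral: ∫_{9n}^∞ x^(−21) dx = [−x^(−20)/20]_{9n}^∞ = 1/((21−1)·(9n)^20). The Euler-Maclaurin correction adds −f(9n)/2 = −1/(2·(9n)^21). Euler-Maclaurin then gives
  Σ_{k>9n} 1/k^21 = ∫_{9n}^∞ dx/x^21 − 1/(2·(9n)^21) + O(1/(9n)^22).
(Equivalently this is ζ(21) − Σ_{k≤9n} 1/k^21.)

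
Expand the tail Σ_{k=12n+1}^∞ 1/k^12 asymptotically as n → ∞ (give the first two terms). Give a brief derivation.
Σ_{k>12n} 1/k^12 = 1/(11 · (12n)^11) − 1/(2 · (12n)^12) + O(1/(12n)^13)

Compare to the integral: ∫_{12n}^∞ x^(−12) dx = [−x^(−11)/11]_{12n}^∞ = 1/((12−1)·(12n)^11). The Euler-Maclaurin correction adds −f(12n)/2 = −1/(2·(12n)^12). Euler-Maclaurin then gives
  Σ_{k>12n} 1/k^12 = ∫_{12n}^∞ dx/x^12 − 1/(2·(12n)^12) + O(1/(12n)^13).
(Equivalently this is ζ(12) − Σ_{k≤12n} 1/k^12.)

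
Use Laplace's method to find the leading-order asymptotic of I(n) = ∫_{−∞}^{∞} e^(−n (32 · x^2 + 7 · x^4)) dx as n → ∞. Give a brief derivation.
I(n) ~ sqrt(π/(32n))

φ(x) = 32 · x^2 + 7 · x^4 has its unique global minimum at x* = 0 (since φ'(x) = 64x + 28x^3 = 0 only at x = 0 for real x with both coefficients positive, and φ → ∞ as |x| → ∞). At x* = 0, φ(0) = 0 and φ''(0) = 64. Laplace's method then gives
  I(n) ~ sqrt(2π / (n · φ''(0))) · e^(−n φ(0)) = sqrt(2π / (64n)) = sqrt(π/(32n)).
The 7 · x^4 term contributes only at subleading order (an O(1/n) relative correction).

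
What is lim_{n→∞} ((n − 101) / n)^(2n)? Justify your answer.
lim = e^(−202)

Rewrite as (1 − 101/n)^(2n). By the standard limit (1 + x/n)^n → e^x, we have (1 − 101/n)^n → e^(−101), and raising to the 2nd power gives e^(−202).
More precisely, ln[(1 − 101/n)^(2n)] = 2n · ln(1 − 101/n) = 2n · (-101/n + O(1/n^2)) = -202 + O(1/n) → -202.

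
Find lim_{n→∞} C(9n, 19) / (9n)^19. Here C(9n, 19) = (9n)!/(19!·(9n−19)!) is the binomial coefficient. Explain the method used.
lim = 1/19! = 1/121645100408832000

With N = 9n → ∞: C(N, 19) / N^19 = [N(N−1)…(N−18)] / (19! · N^19) = (1/19!) · 1 · (1 − 1/(9n)) · … · (1 − 18/(9n)). Each factor → 1 as N → ∞, so the limit is 1/19! = 1/121645100408832000.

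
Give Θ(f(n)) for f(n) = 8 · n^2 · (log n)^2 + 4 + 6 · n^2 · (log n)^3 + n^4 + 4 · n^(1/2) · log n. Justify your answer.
f(n) ∈ Θ(n^4)

Compare the terms by growth order. For large n, n^a · (log n)^b dominates n^a' · (log n)^b' iff a > a', or (a = a' and b > b'). Ranking the 5 terms shows the dominant one is n^4. Hence f(n) ∈ Θ(n^4).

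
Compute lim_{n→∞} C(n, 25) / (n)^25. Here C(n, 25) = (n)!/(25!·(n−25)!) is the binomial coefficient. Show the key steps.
lim = 1/25! = 1/15511210043330985984000000

With N = n → ∞: C(N, 25) / N^25 = [N(N−1)…(N−24)] / (25! · N^25) = (1/25!) · 1 · (1 − 1/n) · … · (1 − 24/n). Each factor → 1 as N → ∞, so the limit is 1/25! = 1/15511210043330985984000000.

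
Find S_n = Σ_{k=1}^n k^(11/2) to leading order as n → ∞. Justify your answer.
S_n ~ (2/13) · n^(13/2)

Integral comparison: Σ_{k=1}^n k^(11/2) = ∫_0^n x^(11/2) dx + O(n^(11/2)). The integral is n^(1 + 11/2) / (1 + 11/2) = n^((11+2)/2) / ((11+2)/2) = (2/13) · n^(13/2).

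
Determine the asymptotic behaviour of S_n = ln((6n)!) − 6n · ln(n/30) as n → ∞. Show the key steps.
S_n ~ 6n · (ln 180 − 1) + O(ln n)

Stirling: ln((6n)!) = 6n ln(6n) − 6n + O(ln n).
  S_n = 6n ln(6n) − 6n − 6n ln(n/30) + O(ln n)
      = 6n ln(6n) − 6n ln n + 6n ln 30 − 6n + O(ln n)
      = 6n ln 6 + 6n ln 30 − 6n + O(ln n)
      = 6n (ln 180 − 1) + O(ln n).
Numerically ln(180) − 1 ≈ 4.1930.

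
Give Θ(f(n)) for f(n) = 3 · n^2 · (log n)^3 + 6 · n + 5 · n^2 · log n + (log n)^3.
f(n) ∈ Θ(n^2 · (log n)^3)

Compare the terms by growth order. For large n, n^a · (log n)^b dominates n^a' · (log n)^b' iff a > a', or (a = a' and b > b'). Ranking the 4 terms shows the dominant one is 3 · n^2 · (log n)^3. Hence f(n) ∈ Θ(n^2 · (log n)^3).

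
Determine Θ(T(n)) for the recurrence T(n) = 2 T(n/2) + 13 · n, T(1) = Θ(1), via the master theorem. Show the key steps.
T(n) = Θ(n log n)

log_2 2 = 1, and f(n) = 13 · n = Θ(n^(log_2 2)). This is Case 2 of the master theorem: T(n) = Θ(f(n) · log n) = Θ(n log n).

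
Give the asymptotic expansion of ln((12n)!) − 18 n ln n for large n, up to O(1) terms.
ln((12n)!) − 18 n ln n = −6 n ln n + 12(ln 12 − 1) n + (1/2) ln(2π·12n) + O(1/n)

Stirling: ln((12n)!) = 12n ln(12n) − 12n + (1/2) ln(2π·12n) + O(1/n).
Expand 12n ln(12n) = 12n (ln n + ln 12) = 12n ln n + 12n ln 12.
Subtract 18n ln n: leading term is (12 − 18) n ln n = −6 n ln n. The next term is 12n ln 12 − 12n = 12(ln 12 − 1) n. Then the (1/2) ln(2π·12n) correction.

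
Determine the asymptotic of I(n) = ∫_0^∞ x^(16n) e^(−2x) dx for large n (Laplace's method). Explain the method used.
I(n) ~ (sqrt(2π·16n) / 2) · (16n/(2e))^(16n)

Write the integrand as exp(16n ln x − 2x) and set f(x) = 16n ln x − 2x. Then f'(x) = 16n/x − 2 = 0 at x* = 16n/2, and f''(x*) = −16n/x*^2 = −2^2/(16n). Laplace's method (interior maximum) gives
  I(n) ~ e^(f(x*)) · sqrt(2π / |f''(x*)|)
        = exp(16n ln(16n/2) − 16n) · sqrt(2π · 16n / 2^2)
        = (16n/2)^(16n) e^(−16n) · sqrt(2π·16n) / 2
        = (sqrt(2π·16n) / 2) · (16n/(2e))^(16n).
This matches Γ(16n+1)/2^(16n+1) with Stirling applied to Γ.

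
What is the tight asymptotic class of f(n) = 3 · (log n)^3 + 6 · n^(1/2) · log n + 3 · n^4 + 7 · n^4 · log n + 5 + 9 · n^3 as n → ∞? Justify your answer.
f(n) ∈ Θ(n^4 · log n)

Compare the terms by growth order. For large n, n^a · (log n)^b dominates n^a' · (log n)^b' iff a > a', or (a = a' and b > b'). Ranking the 6 terms shows the dominant one is 7 · n^4 · log n. Hence f(n) ∈ Θ(n^4 · log n).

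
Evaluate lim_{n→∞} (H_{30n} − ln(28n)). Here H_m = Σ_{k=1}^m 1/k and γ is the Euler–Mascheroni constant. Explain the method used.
lim = ln(15/14) + γ

By Euler-Maclaurin, H_m = ln m + γ + O(1/m). So
  H_{30n} − ln(28n) = ln(30n) + γ − ln(28n) + O(1/n)
                       = ln(30/28) + γ + O(1/n).
Hence the limit is ln(30/28) + γ (= ln(15/14)).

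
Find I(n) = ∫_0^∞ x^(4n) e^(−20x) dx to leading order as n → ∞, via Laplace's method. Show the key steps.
I(n) ~ (sqrt(2π·4n) / 20) · (4n/(20e))^(4n)

Write the integrand as exp(4n ln x − 20x) and set f(x) = 4n ln x − 20x. Then f'(x) = 4n/x − 20 = 0 at x* = 4n/20, and f''(x*) = −4n/x*^2 = −20^2/(4n). Laplace's method (interior maximum) gives
  I(n) ~ e^(f(x*)) · sqrt(2π / |f''(x*)|)
        = exp(4n ln(4n/20) − 4n) · sqrt(2π · 4n / 20^2)
        = (4n/20)^(4n) e^(−4n) · sqrt(2π·4n) / 20
        = (sqrt(2π·4n) / 20) · (4n/(20e))^(4n).
This matches Γ(4n+1)/20^(4n+1) with Stirling applied to Γ.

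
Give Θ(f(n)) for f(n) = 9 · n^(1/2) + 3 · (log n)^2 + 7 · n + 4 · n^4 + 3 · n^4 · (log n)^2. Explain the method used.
f(n) ∈ Θ(n^4 · (log n)^2)

Compare the terms by growth order. For large n, n^a · (log n)^b dominates n^a' · (log n)^b' iff a > a', or (a = a' and b > b'). Ranking the 5 terms shows the dominant one is 3 · n^4 · (log n)^2. Hence f(n) ∈ Θ(n^4 · (log n)^2).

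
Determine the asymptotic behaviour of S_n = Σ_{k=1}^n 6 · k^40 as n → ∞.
S_n ~ 6 · n^41 / 41

By integral comparison (Euler-Maclaurin), Σ_{k=1}^n 6 · k^40 = 6 · ∫_0^n x^40 dx + O(n^40) = 6 · n^41/41 + O(n^40). (Equivalently, Faulhaber's formula gives the same leading term.)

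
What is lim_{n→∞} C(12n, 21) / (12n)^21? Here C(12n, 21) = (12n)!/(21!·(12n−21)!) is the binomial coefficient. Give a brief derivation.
lim = 1/21! = 1/51090942171709440000

With N = 12n → ∞: C(N, 21) / N^21 = [N(N−1)…(N−20)] / (21! · N^21) = (1/21!) · 1 · (1 − 1/(12n)) · … · (1 − 20/(12n)). Each factor → 1 as N → ∞, so the limit is 1/21! = 1/51090942171709440000.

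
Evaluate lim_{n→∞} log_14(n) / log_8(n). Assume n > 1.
lim = ln(8) / ln(14) = log_14(8)

Change of base: log_14(n) = ln n / ln 14 and log_8(n) = ln n / ln 8. The ratio is (ln n / ln 14) · (ln 8 / ln n) = ln 8 / ln 14, a constant independent of n. So the limit is ln 8 / ln 14 = log_14(8).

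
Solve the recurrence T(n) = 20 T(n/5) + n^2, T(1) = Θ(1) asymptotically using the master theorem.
T(n) = Θ(n^2)

log_5 20 ≈ 1.861. f(n) = n^2 dominates n^(log_5 20) since 2 > 1.861, and the regularity condition a·f(n/b) = 20·(n/5)^2 = (20/25)·n^2 ≤ c·f(n) holds with c = 20/25 ≈ 0.8 < 1. So this is Case 3: T(n) = Θ(f(n)) = Θ(n^2).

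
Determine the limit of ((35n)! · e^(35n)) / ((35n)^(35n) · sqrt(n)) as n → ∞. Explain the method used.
lim = sqrt(2π·35)

Stirling: (35n)! ~ sqrt(2π·35n) · (35n/e)^(35n). Hence
  (35n)! · e^(35n) / (35n)^(35n) ~ sqrt(2π·35n).
Dividing by sqrt(n): sqrt(2π·35n) / sqrt(n) = sqrt(2π·35) · n^((1−1)/2), so the limit is sqrt(2π·35).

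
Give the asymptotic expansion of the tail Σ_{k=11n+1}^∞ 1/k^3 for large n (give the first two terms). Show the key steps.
Σ_{k>11n} 1/k^3 = 1/(2 · (11n)^2) − 1/(2 · (11n)^3) + O(1/(11n)^4)

Compare to the integral: ∫_{11n}^∞ x^(−3) dx = [−x^(−2)/2]_{11n}^∞ = 1/((3−1)·(11n)^2). The Euler-Maclaurin correction adds −f(11n)/2 = −1/(2·(11n)^3). Euler-Maclaurin then gives
  Σ_{k>11n} 1/k^3 = ∫_{11n}^∞ dx/x^3 − 1/(2·(11n)^3) + O(1/(11n)^4).
(Equivalently this is ζ(3) − Σ_{k≤11n} 1/k^3.)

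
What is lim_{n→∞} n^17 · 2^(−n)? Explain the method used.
lim = 0

Exponentials with base > 1 dominate every fixed polynomial: for any fixed c, n^c / 2^n → 0 as n → ∞ (e.g. by the ratio test, or by writing 2^n = e^(n ln 2) and noting e^(n ln 2) / n^c → ∞). Hence n^17 · 2^(−n) = n^17 / 2^n → 0.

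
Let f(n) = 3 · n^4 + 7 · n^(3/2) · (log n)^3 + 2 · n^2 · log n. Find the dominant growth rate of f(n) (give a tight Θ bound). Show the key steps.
f(n) ∈ Θ(n^4)

Compare the terms by growth order. For large n, n^a · (log n)^b dominates n^a' · (log n)^b' iff a > a', or (a = a' and b > b'). Ranking the 3 terms shows the dominant one is 3 · n^4. Hence f(n) ∈ Θ(n^4).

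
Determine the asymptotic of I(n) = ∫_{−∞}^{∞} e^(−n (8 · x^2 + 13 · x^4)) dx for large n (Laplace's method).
I(n) ~ sqrt(π/(8n))

φ(x) = 8 · x^2 + 13 · x^4 has its unique global minimum at x* = 0 (since φ'(x) = 16x + 52x^3 = 0 only at x = 0 for real x with both coefficients positive, and φ → ∞ as |x| → ∞). At x* = 0, φ(0) = 0 and φ''(0) = 16. Laplace's method then gives
  I(n) ~ sqrt(2π / (n · φ''(0))) · e^(−n φ(0)) = sqrt(2π / (16n)) = sqrt(π/(8n)).
The 13 · x^4 term contributes only at subleading order (an O(1/n) relative correction).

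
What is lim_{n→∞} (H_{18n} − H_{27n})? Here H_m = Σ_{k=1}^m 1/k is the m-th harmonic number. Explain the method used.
lim = ln(18/27) = ln(2/3)

Euler-Maclaurin gives H_m = ln m + γ + 1/(2m) + O(1/m^2). The γ and O(1/m) terms cancel in the difference:
  H_{18n} − H_{27n} = ln(18n) − ln(27n) + O(1/n) = ln(18/27) + O(1/n).
Hence the limit is ln(18/27) = ln(2/3).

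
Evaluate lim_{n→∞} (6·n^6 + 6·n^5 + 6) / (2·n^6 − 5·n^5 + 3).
lim = 6/2 = 3

For large n the leading n^6 terms dominate both numerator and denominator. Dividing top and bottom by n^6, every other term tends to 0, leaving 6/2 = 3.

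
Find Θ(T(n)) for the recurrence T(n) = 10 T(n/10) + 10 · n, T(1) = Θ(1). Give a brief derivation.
T(n) = Θ(n log n)

log_10 10 = 1, and f(n) = 10 · n = Θ(n^(log_10 10)). This is Case 2 of the master theorem: T(n) = Θ(f(n) · log n) = Θ(n log n).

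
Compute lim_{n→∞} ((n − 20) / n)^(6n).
lim = e^(−120)

Rewrite as (1 − 20/n)^(6n). By the standard limit (1 + x/n)^n → e^x, we have (1 − 20/n)^n → e^(−20), and raising to the 6th power gives e^(−120).
More precisely, ln[(1 − 20/n)^(6n)] = 6n · ln(1 − 20/n) = 6n · (-20/n + O(1/n^2)) = -120 + O(1/n) → -120.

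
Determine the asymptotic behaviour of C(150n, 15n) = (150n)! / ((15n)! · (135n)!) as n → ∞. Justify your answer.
C(150n, 15n) ~ (10000000000/387420489)^(15n) · sqrt(5/(9π·15n))

Write N = 15n. Apply Stirling to each factorial:
  (10N)! ~ sqrt(2π·10N) · (10N/e)^(10N),
  N! ~ sqrt(2π N) · (N/e)^N,
  (9N)! ~ sqrt(2π·9N) · (9N/e)^(9N).
The exponential factors combine to (10N)^(10N) / (N^N · (9N)^(9N)) = 10^(10N)/9^(9N) = (10^10/9^9)^N = (10000000000/387420489)^N.
The square-root prefactors combine to sqrt(2π·10N) / (sqrt(2π N)·sqrt(2π·9N)) = sqrt(10 / (2π·9·N)) = sqrt(5/(9π·15n)).
Substituting N = 15n: C(150n, 15n) ~ (10000000000/387420489)^(15n) · sqrt(5/(9π·15n)).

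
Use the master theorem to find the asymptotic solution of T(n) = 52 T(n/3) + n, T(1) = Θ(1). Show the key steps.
T(n) = Θ(n^(log_3 52))

Master theorem: compare f(n) = n to n^(log_3 52) where log_3 52 ≈ 3.597. Since 1 < log_3 52, we have f(n) = O(n^(log_3 52 − ε)) for some ε > 0 — Case 1. Hence T(n) = Θ(n^(log_3 52)).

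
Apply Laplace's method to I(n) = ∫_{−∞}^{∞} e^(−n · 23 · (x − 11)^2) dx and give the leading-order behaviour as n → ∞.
I(n) = sqrt(π/(23n))

Here φ(x) = 23 · (x − 11)^2 has its unique minimum at x* = 11 with φ(x*) = 0 and φ''(x*) = 46. Laplace's method gives
  I(n) ~ e^(−n φ(x*)) · sqrt(2π / (n · φ''(x*))) = sqrt(2π / (46n)) = sqrt(π/(23n)).
This is exact: substituting u = (x − 11)·sqrt(23n) gives I(n) = (1/sqrt(23n)) ∫_{−∞}^{∞} e^(−u^2) du = sqrt(π/(23n)).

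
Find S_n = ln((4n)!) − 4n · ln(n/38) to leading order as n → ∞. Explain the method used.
S_n ~ 4n · (ln 152 − 1) + O(ln n)

Stirling: ln((4n)!) = 4n ln(4n) − 4n + O(ln n).
  S_n = 4n ln(4n) − 4n − 4n ln(n/38) + O(ln n)
      = 4n ln(4n) − 4n ln n + 4n ln 38 − 4n + O(ln n)
      = 4n ln 4 + 4n ln 38 − 4n + O(ln n)
      = 4n (ln 152 − 1) + O(ln n).
Numerically ln(152) − 1 ≈ 4.0239.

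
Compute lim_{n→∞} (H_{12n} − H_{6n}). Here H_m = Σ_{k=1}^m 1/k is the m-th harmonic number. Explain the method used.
lim = ln(12/6) = ln 2

Euler-Maclaurin gives H_m = ln m + γ + 1/(2m) + O(1/m^2). The γ and O(1/m) terms cancel in the difference:
  H_{12n} − H_{6n} = ln(12n) − ln(6n) + O(1/n) = ln(12/6) + O(1/n).
Hence the limit is ln(12/6) = ln 2.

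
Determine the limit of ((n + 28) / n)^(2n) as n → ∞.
lim = e^56

Rewrite as (1 + 28/n)^(2n). By the standard limit (1 + x/n)^n → e^x, we have (1 + 28/n)^n → e^28, and raising to the 2nd power gives e^56.
More precisely, ln[(1 + 28/n)^(2n)] = 2n · ln(1 + 28/n) = 2n · (28/n + O(1/n^2)) = 56 + O(1/n) → 56.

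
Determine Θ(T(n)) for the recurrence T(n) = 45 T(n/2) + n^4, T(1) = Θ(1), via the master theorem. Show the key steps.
T(n) = Θ(n^(log_2 45))

Master theorem: compare f(n) = n^4 to n^(log_2 45) where log_2 45 ≈ 5.492. Since 4 < log_2 45, we have f(n) = O(n^(log_2 45 − ε)) for some ε > 0 — Case 1. Hence T(n) = Θ(n^(log_2 45)).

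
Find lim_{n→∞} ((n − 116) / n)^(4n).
lim = e^(−464)

Rewrite as (1 − 116/n)^(4n). By the standard limit (1 + x/n)^n → e^x, we have (1 − 116/n)^n → e^(−116), and raising to the 4th power gives e^(−464).
More precisely, ln[(1 − 116/n)^(4n)] = 4n · ln(1 − 116/n) = 4n · (-116/n + O(1/n^2)) = -464 + O(1/n) → -464.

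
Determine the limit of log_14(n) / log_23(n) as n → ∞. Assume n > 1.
lim = ln(23) / ln(14) = log_14(23)

Change of base: log_14(n) = ln n / ln 14 and log_23(n) = ln n / ln 23. The ratio is (ln n / ln 14) · (ln 23 / ln n) = ln 23 / ln 14, a constant independent of n. So the limit is ln 23 / ln 14 = log_14(23).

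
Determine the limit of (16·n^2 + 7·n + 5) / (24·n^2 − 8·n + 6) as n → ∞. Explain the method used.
lim = 16/24 = 2/3

For large n the leading n^2 terms dominate both numerator and denominator. Dividing top and bottom by n^2, every other term tends to 0, leaving 16/24 = 2/3.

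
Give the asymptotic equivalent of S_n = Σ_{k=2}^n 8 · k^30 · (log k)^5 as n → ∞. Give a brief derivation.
S_n ~ 8 · n^31 · (log n)^5 / 31

By integral comparison, S_n = ∫_1^n 8 · x^30 · (log x)^5 dx + O(n^30 · (log n)^5). For the integral, the leading term of ∫_1^n x^30 (log x)^5 dx is n^31/31 · (log n)^5 (by repeated integration by parts; each step lowers the log-exponent and produces a relatively O(1/log n) correction). Hence S_n ~ 8 · n^31 · (log n)^5 / 31.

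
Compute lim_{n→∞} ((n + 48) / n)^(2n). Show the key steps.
lim = e^96

Rewrite as (1 + 48/n)^(2n). By the standard limit (1 + x/n)^n → e^x, we have (1 + 48/n)^n → e^48, and raising to the 2nd power gives e^96.
More precisely, ln[(1 + 48/n)^(2n)] = 2n · ln(1 + 48/n) = 2n · (48/n + O(1/n^2)) = 96 + O(1/n) → 96.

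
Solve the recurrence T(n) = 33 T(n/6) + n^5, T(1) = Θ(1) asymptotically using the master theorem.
T(n) = Θ(n^5)

log_6 33 ≈ 1.951. f(n) = n^5 dominates n^(log_6 33) since 5 > 1.951, and the regularity condition a·f(n/b) = 33·(n/6)^5 = (33/7776)·n^5 ≤ c·f(n) holds with c = 33/7776 ≈ 0.00424 < 1. So this is Case 3: T(n) = Θ(f(n)) = Θ(n^5).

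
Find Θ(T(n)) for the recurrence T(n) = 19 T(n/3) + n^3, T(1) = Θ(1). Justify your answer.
T(n) = Θ(n^3)

log_3 19 ≈ 2.680. f(n) = n^3 dominates n^(log_3 19) since 3 > 2.680, and the regularity condition a·f(n/b) = 19·(n/3)^3 = (19/27)·n^3 ≤ c·f(n) holds with c = 19/27 ≈ 0.704 < 1. So this is Case 3: T(n) = Θ(f(n)) = Θ(n^3).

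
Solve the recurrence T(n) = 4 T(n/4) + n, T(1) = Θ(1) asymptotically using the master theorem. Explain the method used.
T(n) = Θ(n log n)

log_4 4 = 1, and f(n) = n = Θ(n^(log_4 4)). This is Case 2 of the master theorem: T(n) = Θ(f(n) · log n) = Θ(n log n).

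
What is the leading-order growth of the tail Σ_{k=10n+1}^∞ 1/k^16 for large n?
Σ_{k>10n} 1/k^16 ~ 1/(15 · (10n)^15)

Compare to the integral: ∫_{10n}^∞ x^(−16) dx = [−x^(−15)/15]_{10n}^∞ = 1/((16−1)·(10n)^15). Euler-Maclaurin then gives
  Σ_{k>10n} 1/k^16 = ∫_{10n}^∞ dx/x^16 − 1/(2·(10n)^16) + O(1/(10n)^17).
(Equivalently this is ζ(16) − Σ_{k≤10n} 1/k^16.)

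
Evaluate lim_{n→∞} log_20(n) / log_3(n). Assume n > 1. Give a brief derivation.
lim = ln(3) / ln(20) = log_20(3)

Change of base: log_20(n) = ln n / ln 20 and log_3(n) = ln n / ln 3. The ratio is (ln n / ln 20) · (ln 3 / ln n) = ln 3 / ln 20, a constant independent of n. So the limit is ln 3 / ln 20 = log_20(3).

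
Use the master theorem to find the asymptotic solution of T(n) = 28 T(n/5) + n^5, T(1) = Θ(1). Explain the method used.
T(n) = Θ(n^5)

log_5 28 ≈ 2.070. f(n) = n^5 dominates n^(log_5 28) since 5 > 2.070, and the regularity condition a·f(n/b) = 28·(n/5)^5 = (28/3125)·n^5 ≤ c·f(n) holds with c = 28/3125 ≈ 0.00896 < 1. So this is Case 3: T(n) = Θ(f(n)) = Θ(n^5).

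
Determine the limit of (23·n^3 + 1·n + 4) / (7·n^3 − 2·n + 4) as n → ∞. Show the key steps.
lim = 23/7

For large n the leading n^3 terms dominate both numerator and denominator. Dividing top and bottom by n^3, every other term tends to 0, leaving 23/7.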